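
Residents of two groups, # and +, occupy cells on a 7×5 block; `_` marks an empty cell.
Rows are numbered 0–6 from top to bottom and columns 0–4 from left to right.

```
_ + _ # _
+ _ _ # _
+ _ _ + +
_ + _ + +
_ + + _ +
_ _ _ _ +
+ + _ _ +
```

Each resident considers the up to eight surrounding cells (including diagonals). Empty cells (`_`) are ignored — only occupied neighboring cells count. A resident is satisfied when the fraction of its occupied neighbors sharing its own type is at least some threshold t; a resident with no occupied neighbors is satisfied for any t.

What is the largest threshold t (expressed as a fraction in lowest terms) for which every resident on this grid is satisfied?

1/3

(0,1)+ 1/1
(0,3)# 1/1
(1,0)+ 2/2
(1,3)# 1/3
(2,0)+ 2/2
(2,3)+ 3/4
(2,4)+ 3/4
(3,1)+ 3/3
(3,3)+ 5/5
(3,4)+ 4/4
(4,1)+ 2/2
(4,2)+ 3/3
(4,4)+ 3/3
(5,4)+ 2/2
(6,0)+ 1/1
(6,1)+ 1/1
(6,4)+ 1/1
The smallest same-type fraction is 1/3 at (1,3), which reduces to 1/3. Any threshold above that leaves this resident unsatisfied.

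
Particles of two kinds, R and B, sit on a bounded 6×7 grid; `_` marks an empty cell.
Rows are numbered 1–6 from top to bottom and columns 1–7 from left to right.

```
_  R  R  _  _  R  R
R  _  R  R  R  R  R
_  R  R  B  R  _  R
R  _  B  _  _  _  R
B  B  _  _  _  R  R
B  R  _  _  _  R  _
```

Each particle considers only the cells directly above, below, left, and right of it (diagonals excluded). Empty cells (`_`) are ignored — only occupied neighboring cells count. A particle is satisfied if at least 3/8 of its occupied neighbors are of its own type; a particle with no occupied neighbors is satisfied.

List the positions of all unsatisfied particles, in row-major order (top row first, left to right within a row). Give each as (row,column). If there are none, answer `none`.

(3,4), (4,1), (4,3), (6,2)

(1,2)R 1/1 ✓
(1,3)R 2/2 ✓
(1,6)R 2/2 ✓
(1,7)R 2/2 ✓
(2,1)R 0/0 ✓
(2,3)R 3/3 ✓
(2,4)R 2/3 ✓
(2,5)R 3/3 ✓
(2,6)R 3/3 ✓
(2,7)R 3/3 ✓
(3,2)R 1/1 ✓
(3,3)R 2/4 ✓
(3,4)B 0/3 ✗
(3,5)R 1/2 ✓
(3,7)R 2/2 ✓
(4,1)R 0/1 ✗
(4,3)B 0/1 ✗
(4,7)R 2/2 ✓
(5,1)B 2/3 ✓
(5,2)B 1/2 ✓
(5,6)R 2/2 ✓
(5,7)R 2/2 ✓
(6,1)B 1/2 ✓
(6,2)R 0/2 ✗
(6,6)R 1/1 ✓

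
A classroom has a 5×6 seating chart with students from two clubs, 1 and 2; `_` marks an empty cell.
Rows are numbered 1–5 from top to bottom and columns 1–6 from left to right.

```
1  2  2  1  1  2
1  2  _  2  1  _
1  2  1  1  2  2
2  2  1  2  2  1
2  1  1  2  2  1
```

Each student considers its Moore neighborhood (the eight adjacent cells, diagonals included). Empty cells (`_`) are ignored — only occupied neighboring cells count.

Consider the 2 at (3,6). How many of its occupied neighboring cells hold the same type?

Occupied neighbors of (3,6): (2,5)=1, (3,5)=2, (4,5)=2, (4,6)=1.
Same type (2): 2 of 4.

2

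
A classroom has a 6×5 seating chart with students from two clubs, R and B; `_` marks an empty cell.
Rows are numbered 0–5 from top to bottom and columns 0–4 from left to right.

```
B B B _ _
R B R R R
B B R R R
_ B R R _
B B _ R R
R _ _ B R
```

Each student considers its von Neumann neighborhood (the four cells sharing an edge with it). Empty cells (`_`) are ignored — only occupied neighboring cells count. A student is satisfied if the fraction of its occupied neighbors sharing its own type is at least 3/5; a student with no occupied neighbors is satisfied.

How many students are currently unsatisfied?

10

(0,0)B 1/2 not
(0,1)B 3/3 satisfied
(0,2)B 1/2 not
(1,0)R 0/3 not
(1,1)B 2/4 not
(1,2)R 2/4 not
(1,3)R 3/3 satisfied
(1,4)R 2/2 satisfied
(2,0)B 1/2 not
(2,1)B 3/4 satisfied
(2,2)R 3/4 satisfied
(2,3)R 4/4 satisfied
(2,4)R 2/2 satisfied
(3,1)B 2/3 satisfied
(3,2)R 2/3 satisfied
(3,3)R 3/3 satisfied
(4,0)B 1/2 not
(4,1)B 2/2 satisfied
(4,3)R 2/3 satisfied
(4,4)R 2/2 satisfied
(5,0)R 0/1 not
(5,3)B 0/2 not
(5,4)R 1/2 not
Unsatisfied: (0,0), (0,2), (1,0), (1,1), (1,2), (2,0), (4,0), (5,0), (5,3), (5,4) — 10 in total.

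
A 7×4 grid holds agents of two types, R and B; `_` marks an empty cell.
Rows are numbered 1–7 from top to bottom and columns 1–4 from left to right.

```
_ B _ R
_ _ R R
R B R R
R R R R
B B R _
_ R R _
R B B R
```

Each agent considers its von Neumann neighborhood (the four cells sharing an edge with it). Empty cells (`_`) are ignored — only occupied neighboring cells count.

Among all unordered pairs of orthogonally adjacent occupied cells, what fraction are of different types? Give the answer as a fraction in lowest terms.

Scan each occupied cell's neighbors to the right and below so each pair is counted once.
Row 1: R(1,4)–R(2,4)=  → 0/1 unlike.
Row 2: R(2,3)–R(2,4)= R(2,3)–R(3,3)= R(2,4)–R(3,4)=  → 0/3 unlike.
Row 3: R(3,1)–B(3,2)≠ R(3,1)–R(4,1)= B(3,2)–R(3,3)≠ B(3,2)–R(4,2)≠ R(3,3)–R(3,4)= R(3,3)–R(4,3)= R(3,4)–R(4,4)=  → 3/7 unlike.
Row 4: R(4,1)–R(4,2)= R(4,1)–B(5,1)≠ R(4,2)–R(4,3)= R(4,2)–B(5,2)≠ R(4,3)–R(4,4)= R(4,3)–R(5,3)=  → 2/6 unlike.
Row 5: B(5,1)–B(5,2)= B(5,2)–R(5,3)≠ B(5,2)–R(6,2)≠ R(5,3)–R(6,3)=  → 2/4 unlike.
Row 6: R(6,2)–R(6,3)= R(6,2)–B(7,2)≠ R(6,3)–B(7,3)≠  → 2/3 unlike.
Row 7: R(7,1)–B(7,2)≠ B(7,2)–B(7,3)= B(7,3)–R(7,4)≠  → 2/3 unlike.
Total adjacent occupied pairs: 27; unlike-type pairs: 11.
11/27 is already in lowest terms.

11/27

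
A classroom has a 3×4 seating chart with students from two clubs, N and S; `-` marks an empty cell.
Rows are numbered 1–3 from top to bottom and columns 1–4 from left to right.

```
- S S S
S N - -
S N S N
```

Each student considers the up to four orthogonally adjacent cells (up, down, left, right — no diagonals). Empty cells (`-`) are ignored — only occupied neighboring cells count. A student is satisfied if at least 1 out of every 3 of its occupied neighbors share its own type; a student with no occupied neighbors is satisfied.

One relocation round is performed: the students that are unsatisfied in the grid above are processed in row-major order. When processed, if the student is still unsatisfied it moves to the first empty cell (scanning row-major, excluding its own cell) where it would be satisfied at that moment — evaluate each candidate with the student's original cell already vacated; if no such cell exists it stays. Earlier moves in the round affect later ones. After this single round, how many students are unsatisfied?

0

Initially unsatisfied (in order): (3,3), (3,4).
  (3,3) → (1,1).
  (3,4): now satisfied by earlier moves; stays.
Resulting grid:
S S S S
S N - -
S N - N
All satisfied now.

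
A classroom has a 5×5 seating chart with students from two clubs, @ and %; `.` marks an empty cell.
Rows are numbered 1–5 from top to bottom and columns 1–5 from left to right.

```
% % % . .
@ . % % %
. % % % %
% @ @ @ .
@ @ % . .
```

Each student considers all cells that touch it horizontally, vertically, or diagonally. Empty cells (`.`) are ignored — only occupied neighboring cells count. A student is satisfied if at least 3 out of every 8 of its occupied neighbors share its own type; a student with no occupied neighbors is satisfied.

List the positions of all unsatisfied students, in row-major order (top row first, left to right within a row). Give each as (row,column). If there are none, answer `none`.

Row 1: (1,1)% 1/2 ok · (1,2)% 3/4 ok · (1,3)% 3/3 ok
Row 2: (2,1)@ 0/3 unhappy · (2,3)% 6/6 ok · (2,4)% 6/6 ok · (2,5)% 3/3 ok
Row 3: (3,2)% 3/6 ok · (3,3)% 4/7 ok · (3,4)% 5/7 ok · (3,5)% 3/4 ok
Row 4: (4,1)% 1/4 unhappy · (4,2)@ 3/7 ok · (4,3)@ 3/7 ok · (4,4)@ 1/5 unhappy
Row 5: (5,1)@ 2/3 ok · (5,2)@ 3/5 ok · (5,3)% 0/4 unhappy

(2,1), (4,1), (4,4), (5,3)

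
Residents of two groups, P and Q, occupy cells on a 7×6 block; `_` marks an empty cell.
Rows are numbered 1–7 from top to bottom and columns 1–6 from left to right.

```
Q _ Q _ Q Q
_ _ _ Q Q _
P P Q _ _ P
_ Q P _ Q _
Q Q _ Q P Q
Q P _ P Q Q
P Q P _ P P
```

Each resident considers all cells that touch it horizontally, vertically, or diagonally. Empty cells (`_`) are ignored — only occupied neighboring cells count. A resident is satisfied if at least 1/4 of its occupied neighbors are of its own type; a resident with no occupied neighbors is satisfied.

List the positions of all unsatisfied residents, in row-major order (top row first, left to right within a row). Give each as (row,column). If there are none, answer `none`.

Row 1: (1,1)Q 0/0 ✓ · (1,3)Q 1/1 ✓ · (1,5)Q 3/3 ✓ · (1,6)Q 2/2 ✓
Row 2: (2,4)Q 4/4 ✓ · (2,5)Q 3/4 ✓
Row 3: (3,1)P 1/2 ✓ · (3,2)P 2/4 ✓ · (3,3)Q 2/4 ✓ · (3,6)P 0/2 ✗
Row 4: (4,2)Q 3/6 ✓ · (4,3)P 1/5 ✗ · (4,5)Q 2/4 ✓
Row 5: (5,1)Q 3/4 ✓ · (5,2)Q 3/5 ✓ · (5,4)Q 2/5 ✓ · (5,5)P 1/6 ✗ · (5,6)Q 3/4 ✓
Row 6: (6,1)Q 3/5 ✓ · (6,2)P 2/6 ✓ · (6,4)P 3/5 ✓ · (6,5)Q 3/7 ✓ · (6,6)Q 2/5 ✓
Row 7: (7,1)P 1/3 ✓ · (7,2)Q 1/4 ✓ · (7,3)P 2/3 ✓ · (7,5)P 2/4 ✓ · (7,6)P 1/3 ✓

(3,6), (4,3), (5,5)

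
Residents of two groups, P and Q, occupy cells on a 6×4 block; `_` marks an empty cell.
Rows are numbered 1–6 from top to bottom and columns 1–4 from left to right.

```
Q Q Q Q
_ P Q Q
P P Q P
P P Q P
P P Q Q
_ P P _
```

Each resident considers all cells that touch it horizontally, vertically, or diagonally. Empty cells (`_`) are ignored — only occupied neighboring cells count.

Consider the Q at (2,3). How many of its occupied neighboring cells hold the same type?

Occupied neighbors of (2,3): (1,2)=Q, (1,3)=Q, (1,4)=Q, (2,2)=P, (2,4)=Q, (3,2)=P, (3,3)=Q, (3,4)=P.
Same type (Q): 5 of 8.

5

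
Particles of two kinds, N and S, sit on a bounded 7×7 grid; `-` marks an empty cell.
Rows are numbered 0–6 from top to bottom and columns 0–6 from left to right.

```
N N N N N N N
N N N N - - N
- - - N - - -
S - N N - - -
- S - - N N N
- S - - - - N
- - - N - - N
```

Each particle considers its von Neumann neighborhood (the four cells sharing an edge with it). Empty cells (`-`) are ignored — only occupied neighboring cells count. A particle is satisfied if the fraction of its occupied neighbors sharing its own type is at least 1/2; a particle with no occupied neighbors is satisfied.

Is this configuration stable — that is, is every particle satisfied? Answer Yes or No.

Row 0: (0,0)N 2/2 ok · (0,1)N 3/3 ok · (0,2)N 3/3 ok · (0,3)N 3/3 ok · (0,4)N 2/2 ok · (0,5)N 2/2 ok · (0,6)N 2/2 ok
Row 1: (1,0)N 2/2 ok · (1,1)N 3/3 ok · (1,2)N 3/3 ok · (1,3)N 3/3 ok · (1,6)N 1/1 ok
Row 2: (2,3)N 2/2 ok
Row 3: (3,0)S 0/0 ok · (3,2)N 1/1 ok · (3,3)N 2/2 ok
Row 4: (4,1)S 1/1 ok · (4,4)N 1/1 ok · (4,5)N 2/2 ok · (4,6)N 2/2 ok
Row 5: (5,1)S 1/1 ok · (5,6)N 2/2 ok
Row 6: (6,3)N 0/0 ok · (6,6)N 1/1 ok
All meet the threshold, so the configuration is stable.

Yes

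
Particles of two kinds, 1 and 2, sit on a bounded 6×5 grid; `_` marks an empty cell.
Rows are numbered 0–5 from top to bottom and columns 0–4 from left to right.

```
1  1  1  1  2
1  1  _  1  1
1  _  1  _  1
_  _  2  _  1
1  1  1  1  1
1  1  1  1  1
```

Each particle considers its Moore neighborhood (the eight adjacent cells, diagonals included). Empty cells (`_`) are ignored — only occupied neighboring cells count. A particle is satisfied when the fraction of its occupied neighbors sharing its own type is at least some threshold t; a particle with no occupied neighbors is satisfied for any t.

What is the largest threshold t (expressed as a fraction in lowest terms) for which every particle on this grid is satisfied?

Row 0: (0,0)1 3/3 · (0,1)1 4/4 · (0,2)1 4/4 · (0,3)1 3/4 · (0,4)2 0/3
Row 1: (1,0)1 4/4 · (1,1)1 6/6 · (1,3)1 5/6 · (1,4)1 3/4
Row 2: (2,0)1 2/2 · (2,2)1 2/3 · (2,4)1 3/3
Row 3: (3,2)2 0/4 · (3,4)1 3/3
Row 4: (4,0)1 3/3 · (4,1)1 5/6 · (4,2)1 5/6 · (4,3)1 6/7 · (4,4)1 4/4
Row 5: (5,0)1 3/3 · (5,1)1 5/5 · (5,2)1 5/5 · (5,3)1 5/5 · (5,4)1 3/3
The smallest same-type fraction is 0/3 at (0,4), which reduces to 0/1. Any threshold above that leaves this particle unsatisfied.

0/1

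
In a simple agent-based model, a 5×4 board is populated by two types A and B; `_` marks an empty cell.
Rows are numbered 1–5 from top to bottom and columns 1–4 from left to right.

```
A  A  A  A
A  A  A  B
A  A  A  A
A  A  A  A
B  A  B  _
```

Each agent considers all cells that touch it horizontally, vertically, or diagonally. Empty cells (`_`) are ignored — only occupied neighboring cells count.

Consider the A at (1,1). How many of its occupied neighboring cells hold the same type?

3

Occupied neighbors of (1,1): (1,2)=A, (2,1)=A, (2,2)=A.
Same type (A): 3 of 3.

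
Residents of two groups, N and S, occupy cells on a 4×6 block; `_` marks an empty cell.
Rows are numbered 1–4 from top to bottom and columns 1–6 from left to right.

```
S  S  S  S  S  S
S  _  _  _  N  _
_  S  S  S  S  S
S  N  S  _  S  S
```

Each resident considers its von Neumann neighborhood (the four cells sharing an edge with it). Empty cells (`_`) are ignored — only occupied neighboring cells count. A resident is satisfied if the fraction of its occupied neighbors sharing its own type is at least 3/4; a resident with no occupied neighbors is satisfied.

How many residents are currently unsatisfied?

(1,1)S 2/2 satisfied
(1,2)S 2/2 satisfied
(1,3)S 2/2 satisfied
(1,4)S 2/2 satisfied
(1,5)S 2/3 not
(1,6)S 1/1 satisfied
(2,1)S 1/1 satisfied
(2,5)N 0/2 not
(3,2)S 1/2 not
(3,3)S 3/3 satisfied
(3,4)S 2/2 satisfied
(3,5)S 3/4 satisfied
(3,6)S 2/2 satisfied
(4,1)S 0/1 not
(4,2)N 0/3 not
(4,3)S 1/2 not
(4,5)S 2/2 satisfied
(4,6)S 2/2 satisfied
Unsatisfied: (1,5), (2,5), (3,2), (4,1), (4,2), (4,3) — 6 in total.

6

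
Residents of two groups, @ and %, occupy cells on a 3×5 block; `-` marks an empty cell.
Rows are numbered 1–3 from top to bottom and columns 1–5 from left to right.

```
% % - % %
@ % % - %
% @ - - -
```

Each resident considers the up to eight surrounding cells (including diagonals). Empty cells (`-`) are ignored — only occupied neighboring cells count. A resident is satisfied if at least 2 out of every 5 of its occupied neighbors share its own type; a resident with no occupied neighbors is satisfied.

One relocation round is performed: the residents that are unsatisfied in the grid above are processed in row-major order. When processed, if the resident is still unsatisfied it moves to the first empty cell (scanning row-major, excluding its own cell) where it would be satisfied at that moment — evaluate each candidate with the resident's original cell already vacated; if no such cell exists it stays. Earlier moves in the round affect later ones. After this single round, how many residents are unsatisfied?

1

Initially unsatisfied (in order): (2,1), (3,1), (3,2).
  (2,1): no empty cell satisfies it; stays.
  (3,1) → (1,3).
  (3,2) → (3,1).
Resulting grid:
% % % % %
@ % % - %
@ - - - -
Unsatisfied now: (2,1).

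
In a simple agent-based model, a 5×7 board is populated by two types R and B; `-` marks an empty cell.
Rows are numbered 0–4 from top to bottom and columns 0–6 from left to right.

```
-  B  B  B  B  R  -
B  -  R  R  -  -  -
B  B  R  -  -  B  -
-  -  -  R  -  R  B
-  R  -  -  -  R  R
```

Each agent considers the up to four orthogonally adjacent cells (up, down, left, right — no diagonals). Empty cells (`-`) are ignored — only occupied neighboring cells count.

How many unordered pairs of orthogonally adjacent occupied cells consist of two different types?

Scan each occupied cell's neighbors to the right and below so each pair is counted once.
Row 0: B(0,1)–B(0,2)= B(0,2)–B(0,3)= B(0,2)–R(1,2)≠ B(0,3)–B(0,4)= B(0,3)–R(1,3)≠ B(0,4)–R(0,5)≠  → 3/6 unlike.
Row 1: B(1,0)–B(2,0)= R(1,2)–R(1,3)= R(1,2)–R(2,2)=  → 0/3 unlike.
Row 2: B(2,0)–B(2,1)= B(2,1)–R(2,2)≠ B(2,5)–R(3,5)≠  → 2/3 unlike.
Row 3: R(3,5)–B(3,6)≠ R(3,5)–R(4,5)= B(3,6)–R(4,6)≠  → 2/3 unlike.
Row 4: R(4,5)–R(4,6)=  → 0/1 unlike.
Total adjacent occupied pairs: 16; unlike-type pairs: 7.

7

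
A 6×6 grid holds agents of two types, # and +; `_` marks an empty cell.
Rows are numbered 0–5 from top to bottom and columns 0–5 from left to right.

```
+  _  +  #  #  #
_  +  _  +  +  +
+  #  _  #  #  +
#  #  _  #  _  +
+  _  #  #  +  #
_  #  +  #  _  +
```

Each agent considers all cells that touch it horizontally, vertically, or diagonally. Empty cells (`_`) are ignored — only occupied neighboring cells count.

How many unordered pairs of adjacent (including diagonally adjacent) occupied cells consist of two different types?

Scan each occupied cell's neighbors to the right and below (and the two forward diagonals) so each pair is counted once.
From row 0: 8 unlike of 13 pairs (running 8/13).
From row 1: 6 unlike of 11 pairs (running 14/24).
From row 2: 5 unlike of 11 pairs (running 19/35).
From row 3: 4 unlike of 9 pairs (running 23/44).
From row 4: 7 unlike of 12 pairs (running 30/56).
From row 5: 2 unlike of 2 pairs (running 32/58).
Total adjacent occupied pairs: 58; unlike-type pairs: 32.

32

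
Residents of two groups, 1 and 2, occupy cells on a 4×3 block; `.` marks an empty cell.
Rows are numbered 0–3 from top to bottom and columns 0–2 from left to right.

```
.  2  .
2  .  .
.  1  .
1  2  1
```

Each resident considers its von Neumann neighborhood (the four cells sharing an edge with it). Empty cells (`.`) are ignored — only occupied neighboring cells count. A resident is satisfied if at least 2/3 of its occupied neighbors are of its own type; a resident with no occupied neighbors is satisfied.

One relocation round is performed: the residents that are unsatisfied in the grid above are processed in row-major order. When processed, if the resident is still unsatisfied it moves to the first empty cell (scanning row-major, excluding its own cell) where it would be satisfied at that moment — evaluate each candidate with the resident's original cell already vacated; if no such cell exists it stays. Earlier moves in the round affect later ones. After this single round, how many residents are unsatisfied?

Initially unsatisfied (in order): (2,1), (3,0), (3,1), (3,2).
  (2,1) → (1,2).
  (3,0) → (2,2).
  (3,1) → (0,0).
  (3,2): now satisfied by earlier moves; stays.
Resulting grid:
2 2 .
2 . 1
. . 1
. . 1
All satisfied now.

0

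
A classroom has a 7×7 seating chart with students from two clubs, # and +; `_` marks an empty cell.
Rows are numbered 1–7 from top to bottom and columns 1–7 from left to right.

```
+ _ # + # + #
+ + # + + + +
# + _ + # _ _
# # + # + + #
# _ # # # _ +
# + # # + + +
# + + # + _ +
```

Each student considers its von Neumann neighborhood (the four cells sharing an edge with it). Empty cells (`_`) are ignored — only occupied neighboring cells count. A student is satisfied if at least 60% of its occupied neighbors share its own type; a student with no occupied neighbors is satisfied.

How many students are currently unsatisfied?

27

Row 1: (1,1)+ 1/1 satisfied · (1,3)# 1/2 not · (1,4)+ 1/3 not · (1,5)# 0/3 not · (1,6)+ 1/3 not · (1,7)# 0/2 not
Row 2: (2,1)+ 2/3 satisfied · (2,2)+ 2/3 satisfied · (2,3)# 1/3 not · (2,4)+ 3/4 satisfied · (2,5)+ 2/4 not · (2,6)+ 3/3 satisfied · (2,7)+ 1/2 not
Row 3: (3,1)# 1/3 not · (3,2)+ 1/3 not · (3,4)+ 1/3 not · (3,5)# 0/3 not
Row 4: (4,1)# 3/3 satisfied · (4,2)# 1/3 not · (4,3)+ 0/3 not · (4,4)# 1/4 not · (4,5)+ 1/4 not · (4,6)+ 1/2 not · (4,7)# 0/2 not
Row 5: (5,1)# 2/2 satisfied · (5,3)# 2/3 satisfied · (5,4)# 4/4 satisfied · (5,5)# 1/3 not · (5,7)+ 1/2 not
Row 6: (6,1)# 2/3 satisfied · (6,2)+ 1/3 not · (6,3)# 2/4 not · (6,4)# 3/4 satisfied · (6,5)+ 2/4 not · (6,6)+ 2/2 satisfied · (6,7)+ 3/3 satisfied
Row 7: (7,1)# 1/2 not · (7,2)+ 2/3 satisfied · (7,3)+ 1/3 not · (7,4)# 1/3 not · (7,5)+ 1/2 not · (7,7)+ 1/1 satisfied
Unsatisfied: (1,3), (1,4), (1,5), (1,6), (1,7), (2,3), (2,5), (2,7), (3,1), (3,2), (3,4), (3,5), (4,2), (4,3), (4,4), (4,5), (4,6), (4,7), (5,5), (5,7), (6,2), (6,3), (6,5), (7,1), (7,3), (7,4), (7,5) — 27 in total.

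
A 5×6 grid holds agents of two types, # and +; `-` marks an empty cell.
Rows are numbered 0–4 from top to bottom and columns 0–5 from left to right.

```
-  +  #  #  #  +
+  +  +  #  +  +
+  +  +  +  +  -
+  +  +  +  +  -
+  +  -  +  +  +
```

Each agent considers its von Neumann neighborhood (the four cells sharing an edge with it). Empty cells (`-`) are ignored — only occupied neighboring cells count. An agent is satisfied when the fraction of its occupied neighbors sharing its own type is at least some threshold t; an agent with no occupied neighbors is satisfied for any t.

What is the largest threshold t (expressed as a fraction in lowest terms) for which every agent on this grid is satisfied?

Row 0: (0,1)+ 1/2 · (0,2)# 1/3 · (0,3)# 3/3 · (0,4)# 1/3 · (0,5)+ 1/2
Row 1: (1,0)+ 2/2 · (1,1)+ 4/4 · (1,2)+ 2/4 · (1,3)# 1/4 · (1,4)+ 2/4 · (1,5)+ 2/2
Row 2: (2,0)+ 3/3 · (2,1)+ 4/4 · (2,2)+ 4/4 · (2,3)+ 3/4 · (2,4)+ 3/3
Row 3: (3,0)+ 3/3 · (3,1)+ 4/4 · (3,2)+ 3/3 · (3,3)+ 4/4 · (3,4)+ 3/3
Row 4: (4,0)+ 2/2 · (4,1)+ 2/2 · (4,3)+ 2/2 · (4,4)+ 3/3 · (4,5)+ 1/1
The smallest same-type fraction is 1/4 at (1,3), which reduces to 1/4. Any threshold above that leaves this agent unsatisfied.

1/4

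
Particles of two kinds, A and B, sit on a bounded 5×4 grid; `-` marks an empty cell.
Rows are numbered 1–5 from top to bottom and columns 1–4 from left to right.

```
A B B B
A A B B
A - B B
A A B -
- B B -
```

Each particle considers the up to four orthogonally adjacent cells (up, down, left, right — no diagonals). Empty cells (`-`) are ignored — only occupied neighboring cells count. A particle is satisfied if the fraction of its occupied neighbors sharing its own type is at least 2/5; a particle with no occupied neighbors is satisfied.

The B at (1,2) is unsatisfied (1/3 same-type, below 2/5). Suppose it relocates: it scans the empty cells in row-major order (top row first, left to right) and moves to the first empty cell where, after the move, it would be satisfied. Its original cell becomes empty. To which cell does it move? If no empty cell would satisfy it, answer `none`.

(4,4)

Vacating (1,2). Empty cells in order:
  (3,2): 1/4 same-type → still unsatisfied.
  (4,4): 2/2 same-type → satisfied — stop here.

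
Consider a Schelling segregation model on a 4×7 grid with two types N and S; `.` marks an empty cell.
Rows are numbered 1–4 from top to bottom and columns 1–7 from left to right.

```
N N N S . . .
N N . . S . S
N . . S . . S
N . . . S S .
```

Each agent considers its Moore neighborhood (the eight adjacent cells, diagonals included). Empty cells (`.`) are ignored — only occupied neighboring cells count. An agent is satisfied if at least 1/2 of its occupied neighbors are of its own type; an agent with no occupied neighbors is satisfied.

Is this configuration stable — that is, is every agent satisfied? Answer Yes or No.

(1,1)N 3/3 ✓
(1,2)N 4/4 ✓
(1,3)N 2/3 ✓
(1,4)S 1/2 ✓
(2,1)N 4/4 ✓
(2,2)N 5/5 ✓
(2,5)S 2/2 ✓
(2,7)S 1/1 ✓
(3,1)N 3/3 ✓
(3,4)S 2/2 ✓
(3,7)S 2/2 ✓
(4,1)N 1/1 ✓
(4,5)S 2/2 ✓
(4,6)S 2/2 ✓
All meet the threshold, so the configuration is stable.

Yes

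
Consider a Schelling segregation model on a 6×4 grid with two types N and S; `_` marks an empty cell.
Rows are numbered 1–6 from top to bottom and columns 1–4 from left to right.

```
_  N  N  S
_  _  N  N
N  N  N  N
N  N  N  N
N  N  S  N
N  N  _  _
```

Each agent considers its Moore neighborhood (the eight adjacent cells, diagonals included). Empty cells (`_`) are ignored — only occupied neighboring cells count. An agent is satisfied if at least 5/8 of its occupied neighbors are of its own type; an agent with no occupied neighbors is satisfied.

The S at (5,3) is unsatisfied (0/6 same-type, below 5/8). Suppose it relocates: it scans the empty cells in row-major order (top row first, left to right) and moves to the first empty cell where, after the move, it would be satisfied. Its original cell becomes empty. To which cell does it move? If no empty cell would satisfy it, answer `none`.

Vacating (5,3). Empty cells in order:
  (1,1): 0/1 same-type → still unsatisfied.
  (2,1): 0/3 same-type → still unsatisfied.
  (2,2): 0/6 same-type → still unsatisfied.
  (6,3): 0/3 same-type → still unsatisfied.
  (6,4): 0/1 same-type → still unsatisfied.

none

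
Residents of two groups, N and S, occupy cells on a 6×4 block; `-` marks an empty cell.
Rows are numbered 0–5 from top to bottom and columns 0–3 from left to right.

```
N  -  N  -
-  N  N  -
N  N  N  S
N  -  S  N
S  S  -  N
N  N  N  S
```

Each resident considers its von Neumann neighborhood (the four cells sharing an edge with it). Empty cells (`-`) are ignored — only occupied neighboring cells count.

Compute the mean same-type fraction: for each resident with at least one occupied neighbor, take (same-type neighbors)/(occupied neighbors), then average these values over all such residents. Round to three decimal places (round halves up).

0.549

Row 0: (0,0)N — no occupied neighbors · (0,2)N 1/1
Row 1: (1,1)N 2/2 · (1,2)N 3/3
Row 2: (2,0)N 2/2 · (2,1)N 3/3 · (2,2)N 2/4 · (2,3)S 0/2
Row 3: (3,0)N 1/2 · (3,2)S 0/2 · (3,3)N 1/3
Row 4: (4,0)S 1/3 · (4,1)S 1/2 · (4,3)N 1/2
Row 5: (5,0)N 1/2 · (5,1)N 2/3 · (5,2)N 1/2 · (5,3)S 0/2
Sum over 17 residents: 1/1 + 2/2 + 3/3 + 2/2 + 3/3 + 2/4 + 0/2 + 1/2 + 0/2 + 1/3 + 1/3 + 1/2 + 1/2 + 1/2 + 2/3 + 1/2 + 0/2 = 28/3; mean = 28/3 ÷ 17 = 28/51 = 0.549019… → 0.549.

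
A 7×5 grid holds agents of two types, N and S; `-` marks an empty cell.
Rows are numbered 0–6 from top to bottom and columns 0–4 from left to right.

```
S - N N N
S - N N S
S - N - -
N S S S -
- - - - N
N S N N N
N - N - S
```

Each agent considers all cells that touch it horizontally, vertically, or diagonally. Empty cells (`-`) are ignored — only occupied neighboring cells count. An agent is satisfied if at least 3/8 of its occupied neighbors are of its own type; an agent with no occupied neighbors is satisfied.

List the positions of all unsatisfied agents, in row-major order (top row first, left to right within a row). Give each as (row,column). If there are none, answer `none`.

(1,4), (3,0), (3,3), (5,1), (6,4)

(0,0)S 1/1 satisfied
(0,2)N 3/3 satisfied
(0,3)N 4/5 satisfied
(0,4)N 2/3 satisfied
(1,0)S 2/2 satisfied
(1,2)N 4/4 satisfied
(1,3)N 5/6 satisfied
(1,4)S 0/3 not
(2,0)S 2/3 satisfied
(2,2)N 2/5 satisfied
(3,0)N 0/2 not
(3,1)S 2/4 satisfied
(3,2)S 2/3 satisfied
(3,3)S 1/3 not
(4,4)N 2/3 satisfied
(5,0)N 1/2 satisfied
(5,1)S 0/4 not
(5,2)N 2/3 satisfied
(5,3)N 4/5 satisfied
(5,4)N 2/3 satisfied
(6,0)N 1/2 satisfied
(6,2)N 2/3 satisfied
(6,4)S 0/2 not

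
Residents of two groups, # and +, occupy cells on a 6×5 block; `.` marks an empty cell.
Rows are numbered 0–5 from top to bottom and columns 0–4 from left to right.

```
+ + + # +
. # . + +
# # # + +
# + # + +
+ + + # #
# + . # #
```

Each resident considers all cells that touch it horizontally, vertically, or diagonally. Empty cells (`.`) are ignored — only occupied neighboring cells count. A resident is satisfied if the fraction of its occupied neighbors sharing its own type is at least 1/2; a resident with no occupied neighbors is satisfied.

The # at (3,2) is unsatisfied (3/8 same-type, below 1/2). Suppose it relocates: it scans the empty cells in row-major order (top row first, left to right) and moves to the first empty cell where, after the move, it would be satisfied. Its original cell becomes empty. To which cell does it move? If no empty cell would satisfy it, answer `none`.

(1,0)

Vacating (3,2). Empty cells in order:
  (1,0): 3/5 same-type → satisfied — stop here.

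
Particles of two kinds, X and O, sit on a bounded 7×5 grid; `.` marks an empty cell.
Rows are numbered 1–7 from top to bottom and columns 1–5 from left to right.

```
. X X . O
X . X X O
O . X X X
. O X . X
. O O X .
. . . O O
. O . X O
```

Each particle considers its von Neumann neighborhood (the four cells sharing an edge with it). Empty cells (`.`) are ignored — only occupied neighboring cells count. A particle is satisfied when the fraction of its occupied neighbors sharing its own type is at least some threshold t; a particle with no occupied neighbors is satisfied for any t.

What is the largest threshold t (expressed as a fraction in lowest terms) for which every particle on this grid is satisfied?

Row 1: (1,2)X 1/1 · (1,3)X 2/2 · (1,5)O 1/1
Row 2: (2,1)X 0/1 · (2,3)X 3/3 · (2,4)X 2/3 · (2,5)O 1/3
Row 3: (3,1)O 0/1 · (3,3)X 3/3 · (3,4)X 3/3 · (3,5)X 2/3
Row 4: (4,2)O 1/2 · (4,3)X 1/3 · (4,5)X 1/1
Row 5: (5,2)O 2/2 · (5,3)O 1/3 · (5,4)X 0/2
Row 6: (6,4)O 1/3 · (6,5)O 2/2
Row 7: (7,2)O — no occupied neighbors · (7,4)X 0/2 · (7,5)O 1/2
The smallest same-type fraction is 0/1 at (2,1), which reduces to 0/1. Any threshold above that leaves this particle unsatisfied.

0/1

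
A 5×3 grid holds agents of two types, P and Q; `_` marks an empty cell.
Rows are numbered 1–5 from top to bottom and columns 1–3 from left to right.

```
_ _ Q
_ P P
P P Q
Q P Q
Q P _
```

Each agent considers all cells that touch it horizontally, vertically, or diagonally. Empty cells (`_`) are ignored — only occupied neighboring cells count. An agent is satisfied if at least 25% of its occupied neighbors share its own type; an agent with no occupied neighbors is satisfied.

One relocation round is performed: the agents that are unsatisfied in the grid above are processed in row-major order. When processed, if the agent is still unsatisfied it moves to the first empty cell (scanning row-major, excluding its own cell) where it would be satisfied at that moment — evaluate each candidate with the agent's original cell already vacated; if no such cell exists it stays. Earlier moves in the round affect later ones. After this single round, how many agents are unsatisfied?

Initially unsatisfied (in order): (1,3), (3,3), (4,1).
  (1,3) → (5,3).
  (3,3): no empty cell satisfies it; stays.
  (4,1): no empty cell satisfies it; stays.
Resulting grid:
_ _ _
_ P P
P P Q
Q P Q
Q P Q
Unsatisfied now: (3,3), (4,1), (5,2).

3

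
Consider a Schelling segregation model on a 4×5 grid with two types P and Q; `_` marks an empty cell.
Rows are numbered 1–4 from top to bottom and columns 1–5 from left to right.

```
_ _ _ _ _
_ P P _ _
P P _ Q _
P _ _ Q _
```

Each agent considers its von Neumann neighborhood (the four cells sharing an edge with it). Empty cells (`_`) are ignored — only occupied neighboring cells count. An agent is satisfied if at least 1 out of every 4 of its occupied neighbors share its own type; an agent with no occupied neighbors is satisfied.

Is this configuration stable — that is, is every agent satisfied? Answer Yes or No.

Row 2: (2,2)P 2/2 ok · (2,3)P 1/1 ok
Row 3: (3,1)P 2/2 ok · (3,2)P 2/2 ok · (3,4)Q 1/1 ok
Row 4: (4,1)P 1/1 ok · (4,4)Q 1/1 ok
All meet the threshold, so the configuration is stable.

Yes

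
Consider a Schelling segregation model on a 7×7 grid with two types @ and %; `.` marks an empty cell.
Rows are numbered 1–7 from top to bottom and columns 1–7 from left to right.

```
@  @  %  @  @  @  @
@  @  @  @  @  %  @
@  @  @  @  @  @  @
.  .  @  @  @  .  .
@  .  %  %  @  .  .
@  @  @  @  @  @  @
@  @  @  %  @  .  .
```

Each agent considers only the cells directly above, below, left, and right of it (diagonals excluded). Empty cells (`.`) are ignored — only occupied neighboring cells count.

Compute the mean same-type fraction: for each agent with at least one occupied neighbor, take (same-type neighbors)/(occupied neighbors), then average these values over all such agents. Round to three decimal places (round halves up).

(1,1)@ 2/2
(1,2)@ 2/3
(1,3)% 0/3
(1,4)@ 2/3
(1,5)@ 3/3
(1,6)@ 2/3
(1,7)@ 2/2
(2,1)@ 3/3
(2,2)@ 4/4
(2,3)@ 3/4
(2,4)@ 4/4
(2,5)@ 3/4
(2,6)% 0/4
(2,7)@ 2/3
(3,1)@ 2/2
(3,2)@ 3/3
(3,3)@ 4/4
(3,4)@ 4/4
(3,5)@ 4/4
(3,6)@ 2/3
(3,7)@ 2/2
(4,3)@ 2/3
(4,4)@ 3/4
(4,5)@ 3/3
(5,1)@ 1/1
(5,3)% 1/3
(5,4)% 1/4
(5,5)@ 2/3
(6,1)@ 3/3
(6,2)@ 3/3
(6,3)@ 3/4
(6,4)@ 2/4
(6,5)@ 4/4
(6,6)@ 2/2
(6,7)@ 1/1
(7,1)@ 2/2
(7,2)@ 3/3
(7,3)@ 2/3
(7,4)% 0/3
(7,5)@ 1/2
Sum over 40 agents: 2/2 + 2/3 + 0/3 + 2/3 + 3/3 + 2/3 + 2/2 + 3/3 + 4/4 + 3/4 + 4/4 + 3/4 + 0/4 + 2/3 + 2/2 + 3/3 + 4/4 + 4/4 + 4/4 + 2/3 + 2/2 + 2/3 + 3/4 + 3/3 + 1/1 + 1/3 + 1/4 + 2/3 + 3/3 + 3/3 + 3/4 + 2/4 + 4/4 + 2/2 + 1/1 + 2/2 + 3/3 + 2/3 + 0/3 + 1/2 = 371/12; mean = 371/12 ÷ 40 = 371/480 = 0.772916… → 0.773.

0.773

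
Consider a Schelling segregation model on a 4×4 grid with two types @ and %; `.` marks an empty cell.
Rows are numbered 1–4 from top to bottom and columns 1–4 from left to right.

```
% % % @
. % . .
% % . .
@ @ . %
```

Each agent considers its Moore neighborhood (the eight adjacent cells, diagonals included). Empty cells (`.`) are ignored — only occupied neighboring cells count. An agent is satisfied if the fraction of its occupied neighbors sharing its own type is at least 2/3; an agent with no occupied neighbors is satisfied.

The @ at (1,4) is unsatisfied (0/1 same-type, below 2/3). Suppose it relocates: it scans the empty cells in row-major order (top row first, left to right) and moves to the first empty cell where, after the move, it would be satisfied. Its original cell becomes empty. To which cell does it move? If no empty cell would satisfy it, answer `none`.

Vacating (1,4). Empty cells in order:
  (2,1): 0/5 same-type → still unsatisfied.
  (2,3): 0/4 same-type → still unsatisfied.
  (2,4): 0/1 same-type → still unsatisfied.
  (3,3): 1/4 same-type → still unsatisfied.
  (3,4): 0/1 same-type → still unsatisfied.
  (4,3): 1/3 same-type → still unsatisfied.

none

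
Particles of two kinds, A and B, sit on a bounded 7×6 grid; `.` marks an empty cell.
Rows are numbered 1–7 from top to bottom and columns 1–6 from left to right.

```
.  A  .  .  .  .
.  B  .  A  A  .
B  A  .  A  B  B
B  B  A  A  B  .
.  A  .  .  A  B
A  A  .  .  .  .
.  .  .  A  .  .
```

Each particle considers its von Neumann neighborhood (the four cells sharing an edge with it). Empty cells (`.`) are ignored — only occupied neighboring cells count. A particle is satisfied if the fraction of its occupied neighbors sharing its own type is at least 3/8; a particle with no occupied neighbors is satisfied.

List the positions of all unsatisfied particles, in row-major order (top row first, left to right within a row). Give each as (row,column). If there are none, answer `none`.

(1,2)A 0/1 unhappy
(2,2)B 0/2 unhappy
(2,4)A 2/2 ok
(2,5)A 1/2 ok
(3,1)B 1/2 ok
(3,2)A 0/3 unhappy
(3,4)A 2/3 ok
(3,5)B 2/4 ok
(3,6)B 1/1 ok
(4,1)B 2/2 ok
(4,2)B 1/4 unhappy
(4,3)A 1/2 ok
(4,4)A 2/3 ok
(4,5)B 1/3 unhappy
(5,2)A 1/2 ok
(5,5)A 0/2 unhappy
(5,6)B 0/1 unhappy
(6,1)A 1/1 ok
(6,2)A 2/2 ok
(7,4)A 0/0 ok

(1,2), (2,2), (3,2), (4,2), (4,5), (5,5), (5,6)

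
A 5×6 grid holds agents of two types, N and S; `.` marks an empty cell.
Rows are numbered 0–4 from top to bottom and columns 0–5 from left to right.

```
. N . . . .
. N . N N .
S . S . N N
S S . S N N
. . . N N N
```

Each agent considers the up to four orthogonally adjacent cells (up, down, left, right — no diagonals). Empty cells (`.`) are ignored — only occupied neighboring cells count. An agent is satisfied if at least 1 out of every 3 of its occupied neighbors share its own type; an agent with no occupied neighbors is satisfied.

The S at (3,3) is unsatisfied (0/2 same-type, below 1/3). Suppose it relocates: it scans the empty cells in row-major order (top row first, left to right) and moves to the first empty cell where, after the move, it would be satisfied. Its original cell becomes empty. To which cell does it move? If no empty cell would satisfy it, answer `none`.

(0,5)

Vacating (3,3). Empty cells in order:
  (0,0): 0/1 same-type → still unsatisfied.
  (0,2): 0/1 same-type → still unsatisfied.
  (0,3): 0/1 same-type → still unsatisfied.
  (0,4): 0/1 same-type → still unsatisfied.
  (0,5): 0/0 same-type → satisfied — stop here.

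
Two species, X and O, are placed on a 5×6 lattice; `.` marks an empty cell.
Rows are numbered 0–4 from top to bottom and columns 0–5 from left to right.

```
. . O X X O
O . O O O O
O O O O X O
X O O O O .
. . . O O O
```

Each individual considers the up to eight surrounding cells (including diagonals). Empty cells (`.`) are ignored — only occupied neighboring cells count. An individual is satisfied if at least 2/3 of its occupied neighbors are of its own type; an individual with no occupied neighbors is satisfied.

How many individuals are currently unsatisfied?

7

(0,2)O 2/3 satisfied
(0,3)X 1/5 not
(0,4)X 1/5 not
(0,5)O 2/3 satisfied
(1,0)O 2/2 satisfied
(1,2)O 5/6 satisfied
(1,3)O 5/8 not
(1,4)O 5/8 not
(1,5)O 3/5 not
(2,0)O 3/4 satisfied
(2,1)O 6/7 satisfied
(2,2)O 7/7 satisfied
(2,3)O 7/8 satisfied
(2,4)X 0/7 not
(2,5)O 3/4 satisfied
(3,0)X 0/3 not
(3,1)O 4/5 satisfied
(3,2)O 6/6 satisfied
(3,3)O 6/7 satisfied
(3,4)O 6/7 satisfied
(4,3)O 4/4 satisfied
(4,4)O 4/4 satisfied
(4,5)O 2/2 satisfied
Unsatisfied: (0,3), (0,4), (1,3), (1,4), (1,5), (2,4), (3,0) — 7 in total.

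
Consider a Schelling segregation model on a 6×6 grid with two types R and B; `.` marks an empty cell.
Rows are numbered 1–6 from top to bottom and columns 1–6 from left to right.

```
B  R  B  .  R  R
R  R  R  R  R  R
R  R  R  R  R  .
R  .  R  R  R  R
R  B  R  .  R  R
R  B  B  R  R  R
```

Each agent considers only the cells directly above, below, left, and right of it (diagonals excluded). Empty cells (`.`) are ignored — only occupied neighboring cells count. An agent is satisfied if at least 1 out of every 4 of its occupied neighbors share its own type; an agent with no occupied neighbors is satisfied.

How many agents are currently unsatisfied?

2

Row 1: (1,1)B 0/2 ✗ · (1,2)R 1/3 ✓ · (1,3)B 0/2 ✗ · (1,5)R 2/2 ✓ · (1,6)R 2/2 ✓
Row 2: (2,1)R 2/3 ✓ · (2,2)R 4/4 ✓ · (2,3)R 3/4 ✓ · (2,4)R 3/3 ✓ · (2,5)R 4/4 ✓ · (2,6)R 2/2 ✓
Row 3: (3,1)R 3/3 ✓ · (3,2)R 3/3 ✓ · (3,3)R 4/4 ✓ · (3,4)R 4/4 ✓ · (3,5)R 3/3 ✓
Row 4: (4,1)R 2/2 ✓ · (4,3)R 3/3 ✓ · (4,4)R 3/3 ✓ · (4,5)R 4/4 ✓ · (4,6)R 2/2 ✓
Row 5: (5,1)R 2/3 ✓ · (5,2)B 1/3 ✓ · (5,3)R 1/3 ✓ · (5,5)R 3/3 ✓ · (5,6)R 3/3 ✓
Row 6: (6,1)R 1/2 ✓ · (6,2)B 2/3 ✓ · (6,3)B 1/3 ✓ · (6,4)R 1/2 ✓ · (6,5)R 3/3 ✓ · (6,6)R 2/2 ✓
Unsatisfied: (1,1), (1,3) — 2 in total.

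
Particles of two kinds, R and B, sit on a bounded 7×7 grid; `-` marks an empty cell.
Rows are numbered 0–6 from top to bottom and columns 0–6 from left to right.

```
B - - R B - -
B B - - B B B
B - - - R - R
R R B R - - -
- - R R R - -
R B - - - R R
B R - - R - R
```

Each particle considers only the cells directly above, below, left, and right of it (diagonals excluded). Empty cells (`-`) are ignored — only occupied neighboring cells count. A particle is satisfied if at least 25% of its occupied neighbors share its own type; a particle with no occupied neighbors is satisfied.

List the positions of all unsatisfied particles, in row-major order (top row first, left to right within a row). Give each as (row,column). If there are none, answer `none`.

(0,3), (2,4), (2,6), (3,2), (5,0), (5,1), (6,0), (6,1)

Row 0: (0,0)B 1/1 ok · (0,3)R 0/1 unhappy · (0,4)B 1/2 ok
Row 1: (1,0)B 3/3 ok · (1,1)B 1/1 ok · (1,4)B 2/3 ok · (1,5)B 2/2 ok · (1,6)B 1/2 ok
Row 2: (2,0)B 1/2 ok · (2,4)R 0/1 unhappy · (2,6)R 0/1 unhappy
Row 3: (3,0)R 1/2 ok · (3,1)R 1/2 ok · (3,2)B 0/3 unhappy · (3,3)R 1/2 ok
Row 4: (4,2)R 1/2 ok · (4,3)R 3/3 ok · (4,4)R 1/1 ok
Row 5: (5,0)R 0/2 unhappy · (5,1)B 0/2 unhappy · (5,5)R 1/1 ok · (5,6)R 2/2 ok
Row 6: (6,0)B 0/2 unhappy · (6,1)R 0/2 unhappy · (6,4)R 0/0 ok · (6,6)R 1/1 ok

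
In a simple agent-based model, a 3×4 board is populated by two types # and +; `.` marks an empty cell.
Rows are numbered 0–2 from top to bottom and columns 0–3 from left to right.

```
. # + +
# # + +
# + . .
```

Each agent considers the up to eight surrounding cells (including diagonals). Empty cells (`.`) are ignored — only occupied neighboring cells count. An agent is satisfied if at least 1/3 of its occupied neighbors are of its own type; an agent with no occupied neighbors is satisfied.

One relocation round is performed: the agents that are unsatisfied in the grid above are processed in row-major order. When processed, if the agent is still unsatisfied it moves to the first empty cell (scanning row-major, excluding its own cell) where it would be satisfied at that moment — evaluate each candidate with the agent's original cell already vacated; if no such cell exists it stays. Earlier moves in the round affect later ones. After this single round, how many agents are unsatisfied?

Initially unsatisfied (in order): (2,1).
  (2,1) → (2,2).
Resulting grid:
. # + +
# # + +
# . + .
All satisfied now.

0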